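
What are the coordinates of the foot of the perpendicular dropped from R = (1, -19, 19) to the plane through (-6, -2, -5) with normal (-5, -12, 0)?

The perpendicular from R has direction n = (-5, -12, 0): r = (1, -19, 19) + λ(-5, -12, 0).
Substitute into the plane: n·(R + λn) = 54 gives 223 + 169λ = 54, so λ = -1.
Foot = (1, -19, 19) + (-1)·(-5, -12, 0) = (6, -7, 19).

(6, -7, 19)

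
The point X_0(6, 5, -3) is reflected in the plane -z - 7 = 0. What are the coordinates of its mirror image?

(6, 5, -11)

With n = (0, 0, -1), the signed offset is (n·X_0 − 7)/|n|² = -4/1 = -4.
X_0' = X_0 − 2t·n = (6, 5, -3) − (-8)·(0, 0, -1) = (6, 5, -11).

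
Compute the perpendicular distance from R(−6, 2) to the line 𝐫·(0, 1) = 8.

d = |0·(-6) + 1·2 − 8| / √(0 + 1) = |-6|/1 = 6.

6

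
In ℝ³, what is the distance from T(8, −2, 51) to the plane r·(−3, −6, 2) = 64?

Normal vector n = (−3, −6, 2), and n·(8, −2, 51) − 64 = 26.
|n| = √(9 + 36 + 4) = 7, so the distance is |26|/7 = 26/7.

26/7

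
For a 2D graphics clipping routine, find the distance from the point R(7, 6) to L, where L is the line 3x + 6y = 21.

The normal to the line is n = (3, 6) with |n| = 3√5.
|n·R − 21| = |57 − 21| = 36, so the distance is 36/(3√5) = 12√5/5.

12√5/5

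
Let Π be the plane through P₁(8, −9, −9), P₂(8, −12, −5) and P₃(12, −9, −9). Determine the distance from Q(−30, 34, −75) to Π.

P₁P₂ = (0, −3, 4) and P₁P₃ = (4, 0, 0), so a normal is n = P₁P₂ × P₁P₃ = (0, 16, 12).
Then n·(−30, 34, −75) − (−252) = −104.
|n| = √(0 + 256 + 144) = 20, so the distance is |-104|/20 = 26/5.

26/5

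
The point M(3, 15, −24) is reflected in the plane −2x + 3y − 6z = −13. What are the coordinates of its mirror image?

(19, -9, 24)

With n = (−2, 3, −6), the signed offset is (n·M − (-13))/|n|² = 196/49 = 4.
M' = M − 2t·n = (3, 15, −24) − 8·(−2, 3, −6) = (19, −9, 24).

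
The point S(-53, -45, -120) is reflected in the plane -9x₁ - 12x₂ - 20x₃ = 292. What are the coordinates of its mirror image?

(37, 75, 80)

n = (-9, -12, -20), |n|² = 625, n·S − 292 = 3125, so t = 3125/625 = 5.
Foot F = S − 5·n = (-8, 15, -20); the reflection is 2F − S = (37, 75, 80).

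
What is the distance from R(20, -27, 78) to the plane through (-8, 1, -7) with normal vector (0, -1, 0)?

28

The plane has equation n·(r − (-8, 1, -7)) = 0, i.e. n·r = -1.
n = (0, -1, 0); n·P − (-1) = 28; |n| = 1; distance = 28/1 = 28.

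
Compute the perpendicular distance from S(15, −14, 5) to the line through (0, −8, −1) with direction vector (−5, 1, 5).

√246

Direction vector d = (−5, 1, 5).
AP = (15, −6, 6); AP·d = -51, |AP|² = 297, |d|² = 51.
distance² = |AP|² − (AP·d)²/|d|² = 297 − 2601/51 = 246, so the distance is √246.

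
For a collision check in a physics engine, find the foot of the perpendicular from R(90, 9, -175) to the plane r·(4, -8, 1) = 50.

(782/9, 137/9, -1582/9)

The perpendicular from R has direction n = (4, -8, 1): r = (90, 9, -175) + μ(4, -8, 1).
Substitute into the plane: n·(R + μn) = 50 gives 113 + 81μ = 50, so μ = -7/9.
Foot = (90, 9, -175) + (-7/9)·(4, -8, 1) = (782/9, 137/9, -1582/9).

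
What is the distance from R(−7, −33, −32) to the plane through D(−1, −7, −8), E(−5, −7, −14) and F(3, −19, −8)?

DE = (−4, 0, −6) and DF = (4, −12, 0), so a normal is n = DE × DF = (−72, −24, 48).
n = (−72, −24, 48); n·P − (-144) = -96; |n| = 24√14; distance = 96/(24√14) = 2√14/7.

4/√14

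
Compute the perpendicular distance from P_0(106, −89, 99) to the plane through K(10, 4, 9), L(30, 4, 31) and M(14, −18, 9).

KL = (20, 0, 22) and KM = (4, −22, 0), so a normal is n = KL × KM = (484, 88, −440).
d = |484·106 + 88·(-89) + (-440)·99 − 1232| / √(234256 + 7744 + 193600) = |-1320| / 660 = 2.

2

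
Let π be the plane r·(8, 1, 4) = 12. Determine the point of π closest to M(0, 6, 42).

The perpendicular from M has direction n = (8, 1, 4): r = (0, 6, 42) + μ(8, 1, 4).
Substitute into the plane: n·(M + μn) = 12 gives 174 + 81μ = 12, so μ = -2.
Foot = (0, 6, 42) + (-2)·(8, 1, 4) = (-16, 4, 34).

(-16, 4, 34)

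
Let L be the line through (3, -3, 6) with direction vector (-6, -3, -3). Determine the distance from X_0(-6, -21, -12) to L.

Direction vector d = (-6, -3, -3).
AP = (-9, -18, -18); AP·d = 162, |AP|² = 729, |d|² = 54.
distance² = |AP|² − (AP·d)²/|d|² = 729 − 26244/54 = 243, so the distance is 9√3.

9√3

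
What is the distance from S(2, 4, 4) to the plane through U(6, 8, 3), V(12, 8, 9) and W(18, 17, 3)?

1/√34

UV = (6, 0, 6) and UW = (12, 9, 0), so a normal is n = UV × UW = (−54, 72, 54).
d = |(-54)·2 + 72·4 + 54·4 − 414| / √(2916 + 5184 + 2916) = |-18| / (18√34) = √34/34.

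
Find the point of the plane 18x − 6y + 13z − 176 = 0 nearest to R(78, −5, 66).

(6, 19, 14)

The perpendicular from R has direction n = (18, −6, 13): r = (78, −5, 66) + λ(18, −6, 13).
Substitute into the plane: n·(R + λn) = 176 gives 2292 + 529λ = 176, so λ = -4.
Foot = (78, −5, 66) + (-4)·(18, −6, 13) = (6, 19, 14).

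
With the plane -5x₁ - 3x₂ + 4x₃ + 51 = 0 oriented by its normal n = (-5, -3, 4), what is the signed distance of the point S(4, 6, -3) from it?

n·S − (-51) = 1.
|n| = 5√2, so the signed distance is √2/10.

√2/10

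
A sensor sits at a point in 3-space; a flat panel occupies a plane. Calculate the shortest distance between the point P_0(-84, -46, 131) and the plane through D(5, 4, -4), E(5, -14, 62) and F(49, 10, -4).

DE = (0, -18, 66) and DF = (44, 6, 0), so a normal is n = DE × DF = (-396, 2904, 792).
n = (-396, 2904, 792); n·P − 6468 = -3036; |n| = 3036; distance = 3036/3036 = 1.

1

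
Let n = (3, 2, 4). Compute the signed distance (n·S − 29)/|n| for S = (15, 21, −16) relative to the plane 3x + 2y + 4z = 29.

n·S − 29 = -6.
|n| = √29, so the signed distance is -6√29/29.

-6√29/29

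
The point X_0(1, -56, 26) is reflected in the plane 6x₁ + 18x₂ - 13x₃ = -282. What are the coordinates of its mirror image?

With n = (6, 18, -13), the signed offset is (n·X_0 − (-282))/|n|² = -1058/529 = -2.
X_0' = X_0 − 2t·n = (1, -56, 26) − (-4)·(6, 18, -13) = (25, 16, -26).

(25, 16, -26)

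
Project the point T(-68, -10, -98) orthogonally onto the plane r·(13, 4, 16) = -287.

The perpendicular from T has direction n = (13, 4, 16): r = (-68, -10, -98) + t(13, 4, 16).
Substitute into the plane: n·(T + tn) = -287 gives -2492 + 441t = -287, so t = 5.
Foot = (-68, -10, -98) + 5·(13, 4, 16) = (-3, 10, -18).

(-3, 10, -18)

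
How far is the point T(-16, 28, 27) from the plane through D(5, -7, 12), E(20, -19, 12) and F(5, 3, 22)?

16/√66

DE = (15, -12, 0) and DF = (0, 10, 10), so a normal is n = DE × DF = (-120, -150, 150).
n = (-120, -150, 150); n·P − 2250 = -480; |n| = 30√66; distance = 480/(30√66) = 16/√66.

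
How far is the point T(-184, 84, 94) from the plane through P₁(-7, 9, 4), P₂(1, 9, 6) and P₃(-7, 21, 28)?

7

P₁P₂ = (8, 0, 2) and P₁P₃ = (0, 12, 24), so a normal is n = P₁P₂ × P₁P₃ = (-24, -192, 96).
d = |(-24)·(-184) + (-192)·84 + 96·94 − (-1176)| / √(576 + 36864 + 9216) = |-1512| / 216 = 7.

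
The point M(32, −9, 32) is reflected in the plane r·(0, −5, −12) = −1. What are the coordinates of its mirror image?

With n = (0, −5, −12), the signed offset is (n·M − (-1))/|n|² = -338/169 = -2.
M' = M − 2t·n = (32, −9, 32) − (-4)·(0, −5, −12) = (32, −29, −16).

(32, -29, -16)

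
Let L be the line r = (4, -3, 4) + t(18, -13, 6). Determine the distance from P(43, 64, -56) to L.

Direction vector d = (18, -13, 6).
AP = (39, 67, -60), and AP × d = (-378, -1314, -1713).
|AP × d|² = 4803849 and |d|² = 529, so the distance is √(4803849/529) = √9081 = 3√1009.

3√1009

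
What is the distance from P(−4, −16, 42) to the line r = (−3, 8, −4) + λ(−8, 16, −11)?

Direction vector d = (−8, 16, −11).
AP = (−1, −24, 46); AP·d = -882, |AP|² = 2693, |d|² = 441.
distance² = |AP|² − (AP·d)²/|d|² = 2693 − 777924/441 = 929, so the distance is √929.

√929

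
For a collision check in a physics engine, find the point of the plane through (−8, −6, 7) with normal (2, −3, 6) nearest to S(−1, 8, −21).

The perpendicular from S has direction n = (2, −3, 6): r = (−1, 8, −21) + μ(2, −3, 6).
Substitute into the plane: n·(S + μn) = 44 gives -152 + 49μ = 44, so μ = 4.
Foot = (−1, 8, −21) + 4·(2, −3, 6) = (7, −4, 3).

(7, -4, 3)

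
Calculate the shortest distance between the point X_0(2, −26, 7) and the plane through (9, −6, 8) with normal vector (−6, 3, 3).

The plane has equation n·(r − (9, −6, 8)) = 0, i.e. n·r = -48.
Then n·(2, −26, 7) − (−48) = −21.
|n| = √(36 + 9 + 9) = 3√6, so the distance is |-21|/(3√6) = 7√6/6.

7/√6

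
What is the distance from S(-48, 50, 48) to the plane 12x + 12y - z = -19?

5/17

d = |12·(-48) + 12·50 + (-1)·48 − (-19)| / √(144 + 144 + 1) = |-5| / 17 = 5/17.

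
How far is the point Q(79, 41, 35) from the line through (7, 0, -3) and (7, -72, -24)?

A direction vector is d = (0, -72, -21).
AP = (72, 41, 38), and AP × d = (1875, 1512, -5184).
|AP × d|² = 32675625 and |d|² = 5625, so the distance is √(32675625/5625) = √5809.

√5809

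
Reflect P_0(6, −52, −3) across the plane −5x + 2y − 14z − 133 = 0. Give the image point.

With n = (−5, 2, −14), the signed offset is (n·P_0 − 133)/|n|² = -225/225 = -1.
P_0' = P_0 − 2t·n = (6, −52, −3) − (-2)·(−5, 2, −14) = (−4, −48, −31).

(-4, -48, -31)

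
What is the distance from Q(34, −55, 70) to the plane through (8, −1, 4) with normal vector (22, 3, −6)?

14/23

The plane has equation n·(r − (8, −1, 4)) = 0, i.e. n·r = 149.
Then n·(34, −55, 70) − 149 = 14.
|n| = √(484 + 9 + 36) = 23, so the distance is |14|/23 = 14/23.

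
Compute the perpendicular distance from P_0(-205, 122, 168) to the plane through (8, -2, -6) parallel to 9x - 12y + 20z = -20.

Parallel planes share the normal n = (9, -12, 20); since (8, -2, -6) lies on the plane, its equation is 9x - 12y + 20z = -24.
Then n·(-205, 122, 168) - (-24) = 75.
|n| = √(81 + 144 + 400) = 25, so the distance is |75|/25 = 3.

3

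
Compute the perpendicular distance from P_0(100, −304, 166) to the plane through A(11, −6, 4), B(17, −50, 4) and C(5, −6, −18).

AB = (6, −44, 0) and AC = (−6, 0, −22), so a normal is n = AB × AC = (968, 132, −264).
Then n·(100, −304, 166) − 8800 = 4048.
|n| = √(937024 + 17424 + 69696) = 1012, so the distance is |4048|/1012 = 4.

4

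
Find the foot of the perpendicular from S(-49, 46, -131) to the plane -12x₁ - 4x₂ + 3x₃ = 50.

n = (-12, -4, 3), |n|² = 169, and n·S − 50 = -39.
t = -39/169 = -3/13, so the foot is S − t·n = (-49, 46, -131) − (-3/13)·(-12, -4, 3) = (-673/13, 586/13, -1694/13).

(-673/13, 586/13, -1694/13)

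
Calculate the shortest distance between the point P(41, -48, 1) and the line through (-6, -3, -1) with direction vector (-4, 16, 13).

√2474

Direction vector d = (-4, 16, 13).
AP = (47, -45, 2); AP·d = -882, |AP|² = 4238, |d|² = 441.
distance² = |AP|² − (AP·d)²/|d|² = 4238 − 777924/441 = 2474, so the distance is √2474.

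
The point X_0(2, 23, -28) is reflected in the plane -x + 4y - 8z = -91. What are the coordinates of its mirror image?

With n = (-1, 4, -8), the signed offset is (n·X_0 − (-91))/|n|² = 405/81 = 5.
X_0' = X_0 − 2t·n = (2, 23, -28) − 10·(-1, 4, -8) = (12, -17, 52).

(12, -17, 52)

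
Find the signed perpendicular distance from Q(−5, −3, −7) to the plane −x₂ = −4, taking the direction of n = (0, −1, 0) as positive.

7

n·Q − (-4) = 7.
|n| = 1, so the signed distance is 7/1 = 7.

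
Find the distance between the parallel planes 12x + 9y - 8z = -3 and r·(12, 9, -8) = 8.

With common normal n = (12, 9, -8) (|n| = 17), the distance is |(-3) − 8|/|n| = 11/17.

11/17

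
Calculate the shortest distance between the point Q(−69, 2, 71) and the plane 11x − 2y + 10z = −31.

22/15

d = |11·(-69) + (-2)·2 + 10·71 − (-31)| / √(121 + 4 + 100) = |-22| / 15 = 22/15.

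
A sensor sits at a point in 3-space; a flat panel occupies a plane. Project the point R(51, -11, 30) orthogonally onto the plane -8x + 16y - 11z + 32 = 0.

n = (-8, 16, -11), |n|² = 441, and n·R − (-32) = -882.
t = -882/441 = -2, so the foot is R − t·n = (51, -11, 30) − (-2)·(-8, 16, -11) = (35, 21, 8).

(35, 21, 8)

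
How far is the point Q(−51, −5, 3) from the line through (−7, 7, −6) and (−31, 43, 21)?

12√13

A direction vector is d = (−24, 36, 27).
AP = (−44, −12, 9); AP·d = 867, |AP|² = 2161, |d|² = 2601.
distance² = |AP|² − (AP·d)²/|d|² = 2161 − 751689/2601 = 1872, so the distance is 12√13.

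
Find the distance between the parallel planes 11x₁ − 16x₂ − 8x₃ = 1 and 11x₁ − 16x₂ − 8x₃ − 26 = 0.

25/21

Both planes have normal n = (11, −16, −8), |n| = 21. Any point on the first plane is at distance |26 − 1|/|n| = 25/21 from the second.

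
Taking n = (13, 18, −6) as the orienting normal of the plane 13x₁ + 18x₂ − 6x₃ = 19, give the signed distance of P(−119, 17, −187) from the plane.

n·P − 19 = -138.
|n| = 23, so the signed distance is -138/23 = -6.

-6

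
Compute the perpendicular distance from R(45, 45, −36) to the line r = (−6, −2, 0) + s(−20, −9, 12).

√481

Direction vector d = (−20, −9, 12).
AP = (51, 47, −36), and AP × d = (240, 108, 481).
|AP × d|² = 300625 and |d|² = 625, so the distance is √(300625/625) = √481.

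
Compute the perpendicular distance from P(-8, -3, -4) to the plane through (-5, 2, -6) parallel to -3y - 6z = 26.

Parallel planes share the normal n = (0, -3, -6); since (-5, 2, -6) lies on the plane, its equation is -3y - 6z = 30.
Then n·(-8, -3, -4) - 30 = 3.
|n| = √(0 + 9 + 36) = 3√5, so the distance is |3|/(3√5) = 1/√5.

√5/5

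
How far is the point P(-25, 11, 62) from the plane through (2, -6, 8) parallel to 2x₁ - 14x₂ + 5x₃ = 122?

Parallel planes share the normal n = (2, -14, 5); since (2, -6, 8) lies on the plane, its equation is 2x₁ - 14x₂ + 5x₃ = 128.
Then n·(-25, 11, 62) - 128 = -22.
|n| = √(4 + 196 + 25) = 15, so the distance is |-22|/15 = 22/15.

22/15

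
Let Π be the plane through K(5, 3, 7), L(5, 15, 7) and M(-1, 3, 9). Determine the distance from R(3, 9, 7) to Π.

KL = (0, 12, 0) and KM = (-6, 0, 2), so a normal is n = KL × KM = (24, 0, 72).
d = |24·3 + 72·7 − 624| / √(576 + 0 + 5184) = |-48| / (24√10) = 2/√10.

√10/5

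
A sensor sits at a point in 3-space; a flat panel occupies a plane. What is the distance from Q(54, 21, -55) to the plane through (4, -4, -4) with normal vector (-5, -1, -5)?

20/√51

The plane has equation n·(r − (4, -4, -4)) = 0, i.e. n·r = 4.
Then n·(54, 21, -55) - 4 = -20.
|n| = √(25 + 1 + 25) = √51, so the distance is |-20|/√51 = 20/√51.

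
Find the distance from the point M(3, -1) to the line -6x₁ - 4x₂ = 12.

The normal to the line is n = (-6, -4) with |n| = 2√13.
|n·M − 12| = |-14 − 12| = 26, so the distance is 26/(2√13) = √13.

√13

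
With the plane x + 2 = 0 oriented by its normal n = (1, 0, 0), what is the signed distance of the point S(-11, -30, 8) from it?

n·S − (-2) = -9.
|n| = 1, so the signed distance is -9/1 = -9.

-9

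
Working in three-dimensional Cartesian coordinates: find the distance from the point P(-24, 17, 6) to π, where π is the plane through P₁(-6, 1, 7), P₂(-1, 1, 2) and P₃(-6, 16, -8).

√3

P₁P₂ = (5, 0, -5) and P₁P₃ = (0, 15, -15), so a normal is n = P₁P₂ × P₁P₃ = (75, 75, 75).
Then n·(-24, 17, 6) - 150 = -225.
|n| = √(5625 + 5625 + 5625) = 75√3, so the distance is |-225|/(75√3) = √3.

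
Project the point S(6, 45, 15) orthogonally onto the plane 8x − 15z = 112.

(14, 45, 0)

n = (8, 0, −15), |n|² = 289, and n·S − 112 = -289.
t = -289/289 = -1, so the foot is S − t·n = (6, 45, 15) − (-1)·(8, 0, −15) = (14, 45, 0).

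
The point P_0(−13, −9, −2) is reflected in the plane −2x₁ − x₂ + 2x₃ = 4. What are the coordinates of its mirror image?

With n = (−2, −1, 2), the signed offset is (n·P_0 − 4)/|n|² = 27/9 = 3.
P_0' = P_0 − 2t·n = (−13, −9, −2) − 6·(−2, −1, 2) = (−1, −3, −14).

(-1, -3, -14)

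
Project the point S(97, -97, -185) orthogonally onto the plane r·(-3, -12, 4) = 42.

The perpendicular from S has direction n = (-3, -12, 4): r = (97, -97, -185) + t(-3, -12, 4).
Substitute into the plane: n·(S + tn) = 42 gives 133 + 169t = 42, so t = -7/13.
Foot = (97, -97, -185) + (-7/13)·(-3, -12, 4) = (1282/13, -1177/13, -2433/13).

(1282/13, -1177/13, -2433/13)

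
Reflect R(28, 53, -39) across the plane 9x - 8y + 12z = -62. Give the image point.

(64, 21, 9)

With n = (9, -8, 12), the signed offset is (n·R − (-62))/|n|² = -578/289 = -2.
R' = R − 2t·n = (28, 53, -39) − (-4)·(9, -8, 12) = (64, 21, 9).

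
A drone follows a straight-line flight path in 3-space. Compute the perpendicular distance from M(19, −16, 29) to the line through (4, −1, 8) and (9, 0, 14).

3√37

A direction vector is d = (5, 1, 6).
AP = (15, −15, 21); AP·d = 186, |AP|² = 891, |d|² = 62.
distance² = |AP|² − (AP·d)²/|d|² = 891 − 34596/62 = 333, so the distance is 3√37.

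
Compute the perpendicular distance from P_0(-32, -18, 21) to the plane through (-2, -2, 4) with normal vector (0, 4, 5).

The plane has equation n·(r − (-2, -2, 4)) = 0, i.e. n·r = 12.
Then n·(-32, -18, 21) - 12 = 21.
|n| = √(0 + 16 + 25) = √41, so the distance is |21|/√41 = 21/√41.

21/√41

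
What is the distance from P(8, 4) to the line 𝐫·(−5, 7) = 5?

d = |(-5)·8 + 7·4 − 5| / √(25 + 49) = |-17|/√74 = 17/√74.

17/√74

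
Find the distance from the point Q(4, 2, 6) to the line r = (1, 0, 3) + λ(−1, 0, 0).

√13

Direction vector d = (−1, 0, 0).
AP = (3, 2, 3), and AP × d = (0, −3, 2).
|AP × d|² = 13 and |d|² = 1, so the distance is √13.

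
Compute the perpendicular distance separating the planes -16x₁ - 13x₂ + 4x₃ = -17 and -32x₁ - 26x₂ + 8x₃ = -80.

Divide the second equation by 2 to match normals: -16x₁ - 13x₂ + 4x₃ = -40.
Both planes have normal n = (-16, -13, 4), |n| = 21. Any point on the first plane is at distance |(-40) − (-17)|/|n| = 23/21 from the second.

23/21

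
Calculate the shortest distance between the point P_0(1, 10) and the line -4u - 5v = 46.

d = |(-4)·1 + (-5)·10 − 46| / √(16 + 25) = |-100|/√41 = 100√41/41.

100/√41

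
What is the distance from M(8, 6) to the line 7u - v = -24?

37√2/5

The normal to the line is n = (7, -1) with |n| = 5√2.
|n·M − (-24)| = |50 − (-24)| = 74, so the distance is 74/(5√2) = 37√2/5.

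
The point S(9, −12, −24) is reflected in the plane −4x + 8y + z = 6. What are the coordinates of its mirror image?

With n = (−4, 8, 1), the signed offset is (n·S − 6)/|n|² = -162/81 = -2.
S' = S − 2t·n = (9, −12, −24) − (-4)·(−4, 8, 1) = (−7, 20, −20).

(-7, 20, -20)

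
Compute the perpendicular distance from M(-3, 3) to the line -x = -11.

14

The normal to the line is n = (-1, 0) with |n| = 1.
|n·M − (-11)| = |3 − (-11)| = 14, so the distance is 14/1 = 14.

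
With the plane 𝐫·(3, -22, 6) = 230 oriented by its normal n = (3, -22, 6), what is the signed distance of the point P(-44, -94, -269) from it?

n·P − 230 = 92.
|n| = 23, so the signed distance is 92/23 = 4.

4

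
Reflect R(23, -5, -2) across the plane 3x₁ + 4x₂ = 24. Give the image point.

(17, -13, -2)

n = (3, 4, 0), |n|² = 25, n·R − 24 = 25, so t = 25/25 = 1.
Foot F = R − 1·n = (20, -9, -2); the reflection is 2F − R = (17, -13, -2).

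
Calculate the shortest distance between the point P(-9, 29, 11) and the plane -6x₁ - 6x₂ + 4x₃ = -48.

d = |(-6)·(-9) + (-6)·29 + 4·11 − (-48)| / √(36 + 36 + 16) = |-28| / (2√22) = 14/√22.

7√22/11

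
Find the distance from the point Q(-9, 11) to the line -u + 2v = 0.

31√5/5

d = |(-1)·(-9) + 2·11 − 0| / √(1 + 4) = |31|/√5 = 31√5/5.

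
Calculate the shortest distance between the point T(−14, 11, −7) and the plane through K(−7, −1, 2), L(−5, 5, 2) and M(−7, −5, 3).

KL = (2, 6, 0) and KM = (0, −4, 1), so a normal is n = KL × KM = (6, −2, −8).
n = (6, −2, −8); n·P − (-56) = 6; |n| = 2√26; distance = 6/(2√26) = 3/√26.

3√26/26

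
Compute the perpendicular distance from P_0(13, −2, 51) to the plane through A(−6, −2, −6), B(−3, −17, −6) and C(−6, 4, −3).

19/√30

AB = (3, −15, 0) and AC = (0, 6, 3), so a normal is n = AB × AC = (−45, −9, 18).
Then n·(13, −2, 51) − 180 = 171.
|n| = √(2025 + 81 + 324) = 9√30, so the distance is |171|/(9√30) = 19/√30.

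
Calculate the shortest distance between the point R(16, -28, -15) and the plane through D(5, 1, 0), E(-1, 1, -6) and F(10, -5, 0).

11/√97

DE = (-6, 0, -6) and DF = (5, -6, 0), so a normal is n = DE × DF = (-36, -30, 36).
Then n·(16, -28, -15) - (-210) = -66.
|n| = √(1296 + 900 + 1296) = 6√97, so the distance is |-66|/(6√97) = 11/√97.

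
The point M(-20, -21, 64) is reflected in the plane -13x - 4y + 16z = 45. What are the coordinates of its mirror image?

(58, 3, -32)

n = (-13, -4, 16), |n|² = 441, n·M − 45 = 1323, so t = 1323/441 = 3.
Foot F = M − 3·n = (19, -9, 16); the reflection is 2F − M = (58, 3, -32).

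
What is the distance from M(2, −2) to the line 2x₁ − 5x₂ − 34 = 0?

The normal to the line is n = (2, −5) with |n| = √29.
|n·M − 34| = |14 − 34| = 20, so the distance is 20/√29.

20/√29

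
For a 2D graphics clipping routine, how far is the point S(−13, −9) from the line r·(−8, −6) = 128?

The normal to the line is n = (−8, −6) with |n| = 10.
|n·S − 128| = |158 − 128| = 30, so the distance is 30/10 = 3.

3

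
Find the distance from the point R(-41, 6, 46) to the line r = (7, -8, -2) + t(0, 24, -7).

2√1201

Direction vector d = (0, 24, -7).
AP = (-48, 14, 48); AP·d = 0, |AP|² = 4804, |d|² = 625.
distance² = |AP|² − (AP·d)²/|d|² = 4804 − 0/625 = 4804, so the distance is 2√1201.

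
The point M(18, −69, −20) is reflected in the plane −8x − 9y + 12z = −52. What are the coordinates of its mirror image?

(34, -51, -44)

With n = (−8, −9, 12), the signed offset is (n·M − (-52))/|n|² = 289/289 = 1.
M' = M − 2t·n = (18, −69, −20) − 2·(−8, −9, 12) = (34, −51, −44).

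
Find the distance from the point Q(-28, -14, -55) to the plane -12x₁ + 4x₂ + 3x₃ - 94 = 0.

21/13

Normal vector n = (-12, 4, 3), and n·(-28, -14, -55) - 94 = 21.
|n| = √(144 + 16 + 9) = 13, so the distance is |21|/13 = 21/13.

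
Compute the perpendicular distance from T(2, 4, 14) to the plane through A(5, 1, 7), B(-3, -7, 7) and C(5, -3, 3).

AB = (-8, -8, 0) and AC = (0, -4, -4), so a normal is n = AB × AC = (32, -32, 32).
d = |32·2 + (-32)·4 + 32·14 − 352| / √(1024 + 1024 + 1024) = |32| / (32√3) = √3/3.

1/√3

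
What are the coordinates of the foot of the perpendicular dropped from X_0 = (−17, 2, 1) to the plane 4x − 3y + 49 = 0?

(-13, -1, 1)

n = (4, −3, 0), |n|² = 25, and n·X_0 − (-49) = -25.
t = -25/25 = -1, so the foot is X_0 − t·n = (−17, 2, 1) − (-1)·(4, −3, 0) = (−13, −1, 1).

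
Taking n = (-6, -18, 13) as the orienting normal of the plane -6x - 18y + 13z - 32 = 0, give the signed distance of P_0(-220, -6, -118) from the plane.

n·P_0 − 32 = -138.
|n| = 23, so the signed distance is -138/23 = -6.

-6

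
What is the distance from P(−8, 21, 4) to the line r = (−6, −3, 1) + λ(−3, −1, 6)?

Direction vector d = (−3, −1, 6).
AP = (−2, 24, 3), and AP × d = (147, 3, 74).
|AP × d|² = 27094 and |d|² = 46, so the distance is √(27094/46) = √589.

√589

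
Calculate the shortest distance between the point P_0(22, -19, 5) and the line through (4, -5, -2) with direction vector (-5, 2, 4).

Direction vector d = (-5, 2, 4).
AP = (18, -14, 7); AP·d = -90, |AP|² = 569, |d|² = 45.
distance² = |AP|² − (AP·d)²/|d|² = 569 − 8100/45 = 389, so the distance is √389.

√389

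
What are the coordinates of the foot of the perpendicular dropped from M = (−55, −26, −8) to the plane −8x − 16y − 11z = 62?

n = (−8, −16, −11), |n|² = 441, and n·M − 62 = 882.
t = 882/441 = 2, so the foot is M − t·n = (−55, −26, −8) − 2·(−8, −16, −11) = (−39, 6, 14).

(-39, 6, 14)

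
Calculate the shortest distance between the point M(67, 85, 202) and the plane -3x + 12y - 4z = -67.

Normal vector n = (-3, 12, -4), and n·(67, 85, 202) - (-67) = 78.
|n| = √(9 + 144 + 16) = 13, so the distance is |78|/13 = 6.

6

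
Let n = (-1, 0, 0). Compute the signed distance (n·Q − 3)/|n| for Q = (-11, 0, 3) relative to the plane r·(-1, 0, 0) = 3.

n·Q − 3 = 8.
|n| = 1, so the signed distance is 8/1 = 8.

8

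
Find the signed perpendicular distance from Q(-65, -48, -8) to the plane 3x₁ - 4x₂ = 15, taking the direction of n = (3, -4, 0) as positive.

n·Q − 15 = -18.
|n| = 5, so the signed distance is -18/5.

-18/5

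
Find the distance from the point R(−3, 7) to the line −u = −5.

d = |(-1)·(-3) + 0·7 − (-5)| / √(1 + 0) = |8|/1 = 8.

8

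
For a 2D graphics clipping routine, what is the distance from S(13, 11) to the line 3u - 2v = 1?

16√13/13

d = |3·13 + (-2)·11 − 1| / √(9 + 4) = |16|/√13 = 16/√13.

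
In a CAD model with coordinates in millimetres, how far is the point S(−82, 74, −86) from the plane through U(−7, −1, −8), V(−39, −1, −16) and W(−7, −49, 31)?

UV = (−32, 0, −8) and UW = (0, −48, 39), so a normal is n = UV × UW = (−384, 1248, 1536).
n = (−384, 1248, 1536); n·P − (-10848) = 2592; |n| = 2016; distance = 2592/2016 = 9/7.

9/7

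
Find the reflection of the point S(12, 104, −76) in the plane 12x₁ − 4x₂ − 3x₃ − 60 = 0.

n = (12, −4, −3), |n|² = 169, n·S − 60 = -104, so t = -104/169 = -8/13.
Foot F = S − (-8/13)·n = (252/13, 1320/13, −1012/13); the reflection is 2F − S = (348/13, 1288/13, −1036/13).

(348/13, 1288/13, -1036/13)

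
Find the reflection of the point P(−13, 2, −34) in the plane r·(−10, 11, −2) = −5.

(7, -20, -30)

n = (−10, 11, −2), |n|² = 225, n·P − (-5) = 225, so t = 225/225 = 1.
Foot F = P − 1·n = (−3, −9, −32); the reflection is 2F − P = (7, −20, −30).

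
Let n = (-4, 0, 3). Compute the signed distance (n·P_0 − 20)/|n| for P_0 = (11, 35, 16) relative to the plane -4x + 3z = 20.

-16/5

n·P_0 − 20 = -16.
|n| = 5, so the signed distance is -16/5.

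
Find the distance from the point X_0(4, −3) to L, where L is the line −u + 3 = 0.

1

d = |(-1)·4 + 0·(-3) − (-3)| / √(1 + 0) = |-1|/1 = 1.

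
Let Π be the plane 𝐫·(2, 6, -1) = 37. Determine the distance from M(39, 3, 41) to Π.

Normal vector n = (2, 6, -1), and n·(39, 3, 41) - 37 = 18.
|n| = √(4 + 36 + 1) = √41, so the distance is |18|/√41 = 18√41/41.

18/√41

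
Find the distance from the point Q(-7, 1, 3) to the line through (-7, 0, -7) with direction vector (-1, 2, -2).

√65

Direction vector d = (-1, 2, -2).
AP = (0, 1, 10), and AP × d = (-22, -10, 1).
|AP × d|² = 585 and |d|² = 9, so the distance is √(585/9) = √65.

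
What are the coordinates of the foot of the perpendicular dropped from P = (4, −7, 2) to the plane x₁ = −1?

(-1, -7, 2)

n = (1, 0, 0), |n|² = 1, and n·P − (-1) = 5.
t = 5/1 = 5, so the foot is P − t·n = (4, −7, 2) − 5·(1, 0, 0) = (−1, −7, 2).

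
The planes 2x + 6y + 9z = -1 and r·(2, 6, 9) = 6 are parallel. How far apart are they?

With common normal n = (2, 6, 9) (|n| = 11), the distance is |(-1) − 6|/|n| = 7/11.

7/11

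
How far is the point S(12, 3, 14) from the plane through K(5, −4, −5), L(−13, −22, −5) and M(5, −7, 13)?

19/√73

KL = (−18, −18, 0) and KM = (0, −3, 18), so a normal is n = KL × KM = (−324, 324, 54).
d = |(-324)·12 + 324·3 + 54·14 − (-3186)| / √(104976 + 104976 + 2916) = |1026| / (54√73) = 19√73/73.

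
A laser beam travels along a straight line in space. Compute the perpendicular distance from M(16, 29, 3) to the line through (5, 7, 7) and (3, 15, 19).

A direction vector is d = (−2, 8, 12).
AP = (11, 22, −4), and AP × d = (296, −124, 132).
|AP × d|² = 120416 and |d|² = 212, so the distance is √(120416/212) = √568 = 2√142.

2√142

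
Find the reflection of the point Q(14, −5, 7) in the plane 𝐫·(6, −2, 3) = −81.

(-34, 11, -17)

With n = (6, −2, 3), the signed offset is (n·Q − (-81))/|n|² = 196/49 = 4.
Q' = Q − 2t·n = (14, −5, 7) − 8·(6, −2, 3) = (−34, 11, −17).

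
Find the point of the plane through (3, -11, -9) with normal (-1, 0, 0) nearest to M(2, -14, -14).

(3, -14, -14)

The perpendicular from M has direction n = (-1, 0, 0): r = (2, -14, -14) + μ(-1, 0, 0).
Substitute into the plane: n·(M + μn) = -3 gives -2 + 1μ = -3, so μ = -1.
Foot = (2, -14, -14) + (-1)·(-1, 0, 0) = (3, -14, -14).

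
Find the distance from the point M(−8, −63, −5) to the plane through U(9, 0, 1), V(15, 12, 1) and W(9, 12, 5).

UV = (6, 12, 0) and UW = (0, 12, 4), so a normal is n = UV × UW = (48, −24, 72).
n = (48, −24, 72); n·P − 504 = 264; |n| = 24√14; distance = 264/(24√14) = 11/√14.

11/√14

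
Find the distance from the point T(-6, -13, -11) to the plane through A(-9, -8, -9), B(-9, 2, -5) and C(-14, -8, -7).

AB = (0, 10, 4) and AC = (-5, 0, 2), so a normal is n = AB × AC = (20, -20, 50).
Then n·(-6, -13, -11) - (-470) = 60.
|n| = √(400 + 400 + 2500) = 10√33, so the distance is |60|/(10√33) = 2√33/11.

6/√33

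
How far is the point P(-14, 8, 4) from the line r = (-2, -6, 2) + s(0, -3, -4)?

Direction vector d = (0, -3, -4).
AP = (-12, 14, 2); AP·d = -50, |AP|² = 344, |d|² = 25.
distance² = |AP|² − (AP·d)²/|d|² = 344 − 2500/25 = 244, so the distance is 2√61.

2√61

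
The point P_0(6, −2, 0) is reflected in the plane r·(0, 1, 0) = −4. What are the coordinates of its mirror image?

(6, -6, 0)

With n = (0, 1, 0), the signed offset is (n·P_0 − (-4))/|n|² = 2/1 = 2.
P_0' = P_0 − 2t·n = (6, −2, 0) − 4·(0, 1, 0) = (6, −6, 0).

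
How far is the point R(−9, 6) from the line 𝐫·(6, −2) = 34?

5√10

The normal to the line is n = (6, −2) with |n| = 2√10.
|n·R − 34| = |-66 − 34| = 100, so the distance is 100/(2√10) = 5√10.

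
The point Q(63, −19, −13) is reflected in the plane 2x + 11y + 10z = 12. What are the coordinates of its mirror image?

n = (2, 11, 10), |n|² = 225, n·Q − 12 = -225, so t = -225/225 = -1.
Foot F = Q − (-1)·n = (65, −8, −3); the reflection is 2F − Q = (67, 3, 7).

(67, 3, 7)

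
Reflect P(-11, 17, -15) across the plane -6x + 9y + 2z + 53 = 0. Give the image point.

(13, -19, -23)

With n = (-6, 9, 2), the signed offset is (n·P − (-53))/|n|² = 242/121 = 2.
P' = P − 2t·n = (-11, 17, -15) − 4·(-6, 9, 2) = (13, -19, -23).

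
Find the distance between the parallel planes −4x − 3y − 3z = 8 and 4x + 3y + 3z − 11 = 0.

19/√34

Divide the second equation by -1 to match normals: −4x − 3y − 3z = -11.
Both planes have normal n = (−4, −3, −3), |n| = √34. Any point on the first plane is at distance |(-11) − 8|/|n| = 19/√34 from the second.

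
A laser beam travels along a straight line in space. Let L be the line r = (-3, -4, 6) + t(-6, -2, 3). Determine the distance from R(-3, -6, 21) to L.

6√5

Direction vector d = (-6, -2, 3).
AP = (0, -2, 15); AP·d = 49, |AP|² = 229, |d|² = 49.
distance² = |AP|² − (AP·d)²/|d|² = 229 − 2401/49 = 180, so the distance is 6√5.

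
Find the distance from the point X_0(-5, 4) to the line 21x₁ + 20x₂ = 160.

185/29

d = |21·(-5) + 20·4 − 160| / √(441 + 400) = |-185|/29 = 185/29.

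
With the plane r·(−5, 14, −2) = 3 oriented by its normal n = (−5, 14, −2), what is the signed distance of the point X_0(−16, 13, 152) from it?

n·X_0 − 3 = -45.
|n| = 15, so the signed distance is -45/15 = -3.

-3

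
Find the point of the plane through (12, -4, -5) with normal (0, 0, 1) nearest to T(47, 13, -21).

(47, 13, -5)

n = (0, 0, 1), |n|² = 1, and n·T − (-5) = -16.
t = -16/1 = -16, so the foot is T − t·n = (47, 13, -21) − (-16)·(0, 0, 1) = (47, 13, -5).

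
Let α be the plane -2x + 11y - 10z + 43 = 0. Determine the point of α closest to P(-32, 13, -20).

(-28, -9, 0)

The perpendicular from P has direction n = (-2, 11, -10): r = (-32, 13, -20) + t(-2, 11, -10).
Substitute into the plane: n·(P + tn) = -43 gives 407 + 225t = -43, so t = -2.
Foot = (-32, 13, -20) + (-2)·(-2, 11, -10) = (-28, -9, 0).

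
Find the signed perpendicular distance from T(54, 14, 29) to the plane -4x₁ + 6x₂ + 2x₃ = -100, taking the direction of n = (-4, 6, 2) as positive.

13√14/14

n·T − (-100) = 26.
|n| = 2√14, so the signed distance is 13√14/14.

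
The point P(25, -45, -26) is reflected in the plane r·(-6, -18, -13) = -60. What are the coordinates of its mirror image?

With n = (-6, -18, -13), the signed offset is (n·P − (-60))/|n|² = 1058/529 = 2.
P' = P − 2t·n = (25, -45, -26) − 4·(-6, -18, -13) = (49, 27, 26).

(49, 27, 26)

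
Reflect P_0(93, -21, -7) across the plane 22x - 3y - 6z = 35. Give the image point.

n = (22, -3, -6), |n|² = 529, n·P_0 − 35 = 2116, so t = 2116/529 = 4.
Foot F = P_0 − 4·n = (5, -9, 17); the reflection is 2F − P_0 = (-83, 3, 41).

(-83, 3, 41)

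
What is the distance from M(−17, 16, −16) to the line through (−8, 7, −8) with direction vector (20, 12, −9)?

√226

Direction vector d = (20, 12, −9).
AP = (−9, 9, −8); AP·d = 0, |AP|² = 226, |d|² = 625.
distance² = |AP|² − (AP·d)²/|d|² = 226 − 0/625 = 226, so the distance is √226.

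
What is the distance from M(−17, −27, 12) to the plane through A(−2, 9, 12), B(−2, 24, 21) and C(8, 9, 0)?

AB = (0, 15, 9) and AC = (10, 0, −12), so a normal is n = AB × AC = (−180, 90, −150).
Then n·(−17, −27, 12) − (−630) = −540.
|n| = √(32400 + 8100 + 22500) = 30√70, so the distance is |-540|/(30√70) = 18/√70.

9√70/35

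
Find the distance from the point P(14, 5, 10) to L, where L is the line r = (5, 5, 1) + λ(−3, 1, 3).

Direction vector d = (−3, 1, 3).
AP = (9, 0, 9), and AP × d = (−9, −54, 9).
|AP × d|² = 3078 and |d|² = 19, so the distance is √(3078/19) = √162 = 9√2.

9√2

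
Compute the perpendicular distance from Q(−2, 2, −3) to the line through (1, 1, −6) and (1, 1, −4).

A direction vector is d = (0, 0, 2).
AP = (−3, 1, 3), and AP × d = (2, 6, 0).
|AP × d|² = 40 and |d|² = 4, so the distance is √(40/4) = √10.

√10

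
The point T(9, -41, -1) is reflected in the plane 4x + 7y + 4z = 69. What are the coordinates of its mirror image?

n = (4, 7, 4), |n|² = 81, n·T − 69 = -324, so t = -324/81 = -4.
Foot F = T − (-4)·n = (25, -13, 15); the reflection is 2F − T = (41, 15, 31).

(41, 15, 31)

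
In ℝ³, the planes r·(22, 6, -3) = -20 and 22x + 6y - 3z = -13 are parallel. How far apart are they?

Both planes have normal n = (22, 6, -3), |n| = 23. Any point on the first plane is at distance |(-13) − (-20)|/|n| = 7/23 from the second.

7/23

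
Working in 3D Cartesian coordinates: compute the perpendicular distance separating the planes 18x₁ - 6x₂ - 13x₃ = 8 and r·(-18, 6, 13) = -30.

22/23

Divide the second equation by -1 to match normals: 18x₁ - 6x₂ - 13x₃ = 30.
With common normal n = (18, -6, -13) (|n| = 23), the distance is |8 − 30|/|n| = 22/23.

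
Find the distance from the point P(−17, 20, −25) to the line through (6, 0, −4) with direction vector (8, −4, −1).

√641

Direction vector d = (8, −4, −1).
AP = (−23, 20, −21), and AP × d = (−104, −191, −68).
|AP × d|² = 51921 and |d|² = 81, so the distance is √(51921/81) = √641.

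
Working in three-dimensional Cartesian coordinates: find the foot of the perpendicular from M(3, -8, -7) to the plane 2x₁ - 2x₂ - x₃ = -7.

(-5, 0, -3)

The perpendicular from M has direction n = (2, -2, -1): r = (3, -8, -7) + t(2, -2, -1).
Substitute into the plane: n·(M + tn) = -7 gives 29 + 9t = -7, so t = -4.
Foot = (3, -8, -7) + (-4)·(2, -2, -1) = (-5, 0, -3).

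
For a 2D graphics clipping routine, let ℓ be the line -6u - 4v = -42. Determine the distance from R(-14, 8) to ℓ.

The normal to the line is n = (-6, -4) with |n| = 2√13.
|n·R − (-42)| = |52 − (-42)| = 94, so the distance is 94/(2√13) = 47/√13.

47√13/13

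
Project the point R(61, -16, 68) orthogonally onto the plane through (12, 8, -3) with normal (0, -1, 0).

(61, 8, 68)

The perpendicular from R has direction n = (0, -1, 0): r = (61, -16, 68) + μ(0, -1, 0).
Substitute into the plane: n·(R + μn) = -8 gives 16 + 1μ = -8, so μ = -24.
Foot = (61, -16, 68) + (-24)·(0, -1, 0) = (61, 8, 68).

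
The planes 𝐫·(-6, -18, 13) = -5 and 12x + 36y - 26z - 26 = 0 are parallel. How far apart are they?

8/23

Divide the second equation by -2 to match normals: -6x - 18y + 13z = -13.
With common normal n = (-6, -18, 13) (|n| = 23), the distance is |(-5) − (-13)|/|n| = 8/23.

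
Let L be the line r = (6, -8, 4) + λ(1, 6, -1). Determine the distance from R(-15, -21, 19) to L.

√493

Direction vector d = (1, 6, -1).
AP = (-21, -13, 15), and AP × d = (-77, -6, -113).
|AP × d|² = 18734 and |d|² = 38, so the distance is √(18734/38) = √493.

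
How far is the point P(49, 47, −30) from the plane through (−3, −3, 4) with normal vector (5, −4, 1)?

26/√42

The plane has equation n·(r − (−3, −3, 4)) = 0, i.e. n·r = 1.
Then n·(49, 47, −30) − 1 = 26.
|n| = √(25 + 16 + 1) = √42, so the distance is |26|/√42 = 26/√42.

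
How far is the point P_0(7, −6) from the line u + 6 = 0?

13

The normal to the line is n = (1, 0) with |n| = 1.
|n·P_0 − (-6)| = |7 − (-6)| = 13, so the distance is 13/1 = 13.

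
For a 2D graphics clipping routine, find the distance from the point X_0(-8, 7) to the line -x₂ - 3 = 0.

The normal to the line is n = (0, -1) with |n| = 1.
|n·X_0 − 3| = |-7 − 3| = 10, so the distance is 10/1 = 10.

10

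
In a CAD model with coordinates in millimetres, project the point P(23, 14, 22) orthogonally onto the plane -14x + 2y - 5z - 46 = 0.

n = (-14, 2, -5), |n|² = 225, and n·P − 46 = -450.
t = -450/225 = -2, so the foot is P − t·n = (23, 14, 22) − (-2)·(-14, 2, -5) = (-5, 18, 12).

(-5, 18, 12)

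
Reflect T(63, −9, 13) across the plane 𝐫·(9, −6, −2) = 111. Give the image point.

n = (9, −6, −2), |n|² = 121, n·T − 111 = 484, so t = 484/121 = 4.
Foot F = T − 4·n = (27, 15, 21); the reflection is 2F − T = (−9, 39, 29).

(-9, 39, 29)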